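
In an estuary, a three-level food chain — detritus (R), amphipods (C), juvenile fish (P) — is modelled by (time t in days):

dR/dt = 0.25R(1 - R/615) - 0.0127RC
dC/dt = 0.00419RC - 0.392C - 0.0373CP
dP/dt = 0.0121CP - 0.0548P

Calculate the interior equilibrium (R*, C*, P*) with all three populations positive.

From dP/dt = 0: 0.0121C* = 0.0548, so C* = 4.53.
From dR/dt = 0: 0.25(1 - R*/615) = 0.0127·4.53, giving R* = 615·(1 - 0.23) = 474.
From dC/dt = 0: 0.00419·474 - 0.392 = 0.0373P*, so P* = 1.59/0.0373 = 42.7.

R* ≈ 474, C* ≈ 4.53, P* ≈ 42.7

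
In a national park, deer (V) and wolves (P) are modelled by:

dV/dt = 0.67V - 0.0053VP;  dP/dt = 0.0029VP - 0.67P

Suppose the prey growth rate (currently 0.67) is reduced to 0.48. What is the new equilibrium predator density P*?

At the interior fixed point, setting dV/dt = 0 with V > 0 fixes P* = (prey growth rate)/(VP coefficient) — independent of the other coefficients.
With the change, P* = 0.48/0.0053 = 90.6; it falls from 126.

P* ≈ 90.6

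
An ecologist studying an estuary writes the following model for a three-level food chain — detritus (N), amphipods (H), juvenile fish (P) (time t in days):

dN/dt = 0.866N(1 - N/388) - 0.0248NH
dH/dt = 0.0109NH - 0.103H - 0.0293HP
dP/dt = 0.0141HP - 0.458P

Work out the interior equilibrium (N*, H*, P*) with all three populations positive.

From dP/dt = 0: 0.0141H* = 0.458, so H* = 32.5.
From dN/dt = 0: 0.866(1 - N*/388) = 0.0248·32.5, giving N* = 388·(1 - 0.93) = 27.1.
From dH/dt = 0: 0.0109·27.1 - 0.103 = 0.0293P*, so P* = 0.192/0.0293 = 6.56.

N* ≈ 27.1, H* ≈ 32.5, P* ≈ 6.56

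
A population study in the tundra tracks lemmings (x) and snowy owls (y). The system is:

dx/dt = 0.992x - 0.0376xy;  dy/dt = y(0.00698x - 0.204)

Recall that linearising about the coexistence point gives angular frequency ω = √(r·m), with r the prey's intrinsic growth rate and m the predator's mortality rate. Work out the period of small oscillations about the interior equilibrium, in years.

T ≈ 14 years

Here r = 0.992 and m = 0.204, so r·m = 0.202.
ω = √0.202 = 0.45 per year, hence T = 2π/ω ≈ 14 years.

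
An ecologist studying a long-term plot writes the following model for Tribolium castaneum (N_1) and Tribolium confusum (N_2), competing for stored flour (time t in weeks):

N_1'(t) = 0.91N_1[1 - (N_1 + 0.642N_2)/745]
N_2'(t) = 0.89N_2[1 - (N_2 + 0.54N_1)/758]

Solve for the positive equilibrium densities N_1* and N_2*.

N_1* ≈ 395, N_2* ≈ 544

Setting both brackets to zero gives the nullclines N_1 + 0.642N_2 = 745 and 0.54N_1 + N_2 = 758.
Substituting N_2 = 758 - 0.54N_1 into the first: N_1(1 - 0.642·0.54) = 745 - 0.642·758.
So N_1* = 258/0.653 = 395, and then N_2* = 758 - 0.54·395 = 544.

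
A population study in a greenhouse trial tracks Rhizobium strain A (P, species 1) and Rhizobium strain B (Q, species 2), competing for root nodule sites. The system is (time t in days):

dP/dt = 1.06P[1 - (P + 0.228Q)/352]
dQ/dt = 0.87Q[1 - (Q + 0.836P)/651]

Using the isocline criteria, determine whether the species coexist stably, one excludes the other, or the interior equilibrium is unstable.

Compare the nullcline intercepts: K1/α12 = 352/0.228 = 1540 > K2 = 651; K2/α21 = 651/0.836 = 779 > K1 = 352.
Since both inequalities hold, each species can invade when rare, so the interior equilibrium is stable.

stable coexistence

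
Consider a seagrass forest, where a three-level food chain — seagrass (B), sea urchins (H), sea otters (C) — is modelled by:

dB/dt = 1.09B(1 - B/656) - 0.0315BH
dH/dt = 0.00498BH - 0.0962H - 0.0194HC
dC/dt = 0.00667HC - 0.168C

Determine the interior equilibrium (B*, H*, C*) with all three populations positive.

B* ≈ 179, H* ≈ 25.2, C* ≈ 40.9

From dC/dt = 0: 0.00667H* = 0.168, so H* = 25.2.
From dB/dt = 0: 1.09(1 - B*/656) = 0.0315·25.2, giving B* = 656·(1 - 0.728) = 179.
From dH/dt = 0: 0.00498·179 - 0.0962 = 0.0194C*, so C* = 0.793/0.0194 = 40.9.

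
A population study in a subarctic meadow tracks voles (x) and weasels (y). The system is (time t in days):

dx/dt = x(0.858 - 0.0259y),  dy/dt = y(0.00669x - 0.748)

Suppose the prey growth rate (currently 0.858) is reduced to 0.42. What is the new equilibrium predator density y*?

At the interior fixed point, setting dx/dt = 0 with x > 0 fixes y* = (prey growth rate)/(xy coefficient) — independent of the other coefficients.
With the change, y* = 0.42/0.0259 = 16.2; it falls from 33.1.

y* ≈ 16.2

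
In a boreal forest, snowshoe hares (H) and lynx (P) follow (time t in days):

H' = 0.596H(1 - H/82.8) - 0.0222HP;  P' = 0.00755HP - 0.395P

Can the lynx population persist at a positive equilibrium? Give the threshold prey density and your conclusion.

The predator equation gives dP/dt > 0 only when H > 0.395/0.00755 = 52.3.
Without the predator, H → K = 82.8. Since 82.8 > 52.3, the predator can invade and persist.

Threshold H = 52.3; K > 52.3, so yes, the predator persists.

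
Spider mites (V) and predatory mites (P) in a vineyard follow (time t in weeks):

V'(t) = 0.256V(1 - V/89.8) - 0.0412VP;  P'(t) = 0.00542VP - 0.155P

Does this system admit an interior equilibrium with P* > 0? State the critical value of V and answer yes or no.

Threshold V = 28.6; K > 28.6, so yes, the predator persists.

The predator equation gives dP/dt > 0 only when V > 0.155/0.00542 = 28.6.
Without the predator, V → K = 89.8. Since 89.8 > 28.6, the predator can invade and persist.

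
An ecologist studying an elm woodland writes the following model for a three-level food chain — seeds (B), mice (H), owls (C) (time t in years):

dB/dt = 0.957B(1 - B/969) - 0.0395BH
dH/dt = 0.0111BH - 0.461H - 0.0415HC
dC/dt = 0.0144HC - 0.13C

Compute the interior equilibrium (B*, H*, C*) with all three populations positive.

From dC/dt = 0: 0.0144H* = 0.13, so H* = 9.03.
From dB/dt = 0: 0.957(1 - B*/969) = 0.0395·9.03, giving B* = 969·(1 - 0.373) = 608.
From dH/dt = 0: 0.0111·608 - 0.461 = 0.0415C*, so C* = 6.29/0.0415 = 151.

B* ≈ 608, H* ≈ 9.03, C* ≈ 151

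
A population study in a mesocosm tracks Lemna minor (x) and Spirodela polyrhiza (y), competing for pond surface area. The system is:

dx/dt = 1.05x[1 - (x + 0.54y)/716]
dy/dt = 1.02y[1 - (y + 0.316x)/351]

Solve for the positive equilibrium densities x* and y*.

Setting both brackets to zero gives the nullclines x + 0.54y = 716 and 0.316x + y = 351.
Substituting y = 351 - 0.316x into the first: x(1 - 0.54·0.316) = 716 - 0.54·351.
So x* = 526/0.829 = 635, and then y* = 351 - 0.316·635 = 150.

x* ≈ 635, y* ≈ 150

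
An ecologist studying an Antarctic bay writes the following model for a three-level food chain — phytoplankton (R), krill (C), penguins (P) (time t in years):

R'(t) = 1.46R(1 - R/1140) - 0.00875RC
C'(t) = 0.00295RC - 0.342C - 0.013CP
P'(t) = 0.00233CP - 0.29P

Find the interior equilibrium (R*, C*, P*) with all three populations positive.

R* ≈ 290, C* ≈ 124, P* ≈ 39.4

From dP/dt = 0: 0.00233C* = 0.29, so C* = 124.
From dR/dt = 0: 1.46(1 - R*/1140) = 0.00875·124, giving R* = 1140·(1 - 0.746) = 290.
From dC/dt = 0: 0.00295·290 - 0.342 = 0.013P*, so P* = 0.512/0.013 = 39.4.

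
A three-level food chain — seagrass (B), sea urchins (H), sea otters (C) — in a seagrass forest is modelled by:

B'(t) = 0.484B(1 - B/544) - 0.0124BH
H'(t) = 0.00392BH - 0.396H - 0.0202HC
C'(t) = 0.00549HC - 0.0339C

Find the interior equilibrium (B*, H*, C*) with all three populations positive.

B* ≈ 458, H* ≈ 6.17, C* ≈ 69.3

From dC/dt = 0: 0.00549H* = 0.0339, so H* = 6.17.
From dB/dt = 0: 0.484(1 - B*/544) = 0.0124·6.17, giving B* = 544·(1 - 0.158) = 458.
From dH/dt = 0: 0.00392·458 - 0.396 = 0.0202C*, so C* = 1.4/0.0202 = 69.3.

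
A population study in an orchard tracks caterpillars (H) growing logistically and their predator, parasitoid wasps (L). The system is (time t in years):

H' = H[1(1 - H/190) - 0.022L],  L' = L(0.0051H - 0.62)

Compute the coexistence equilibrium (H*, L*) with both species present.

H* ≈ 122, L* ≈ 16.4

From dL/dt = 0 with L > 0: 0.0051H* = 0.62, so H* = 122.
Substitute into dH/dt = 0: 1(1 - 122/190) = 0.022L*.
The bracket is 0.36, giving L* = 0.36/0.022 = 16.4.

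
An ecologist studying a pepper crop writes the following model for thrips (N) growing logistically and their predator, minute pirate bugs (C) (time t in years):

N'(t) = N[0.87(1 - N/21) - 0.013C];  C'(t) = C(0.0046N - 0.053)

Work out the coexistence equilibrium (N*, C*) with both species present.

From dC/dt = 0 with C > 0: 0.0046N* = 0.053, so N* = 11.5.
Substitute into dN/dt = 0: 0.87(1 - 11.5/21) = 0.013C*.
The bracket is 0.451, giving C* = 0.393/0.013 = 30.2.

N* ≈ 11.5, C* ≈ 30.2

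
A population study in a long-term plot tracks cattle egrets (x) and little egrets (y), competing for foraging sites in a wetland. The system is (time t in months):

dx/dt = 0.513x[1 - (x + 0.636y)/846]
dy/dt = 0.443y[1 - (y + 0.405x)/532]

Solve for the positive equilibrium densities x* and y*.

Setting both brackets to zero gives the nullclines x + 0.636y = 846 and 0.405x + y = 532.
Substituting y = 532 - 0.405x into the first: x(1 - 0.636·0.405) = 846 - 0.636·532.
So x* = 508/0.742 = 684, and then y* = 532 - 0.405·684 = 255.

x* ≈ 684, y* ≈ 255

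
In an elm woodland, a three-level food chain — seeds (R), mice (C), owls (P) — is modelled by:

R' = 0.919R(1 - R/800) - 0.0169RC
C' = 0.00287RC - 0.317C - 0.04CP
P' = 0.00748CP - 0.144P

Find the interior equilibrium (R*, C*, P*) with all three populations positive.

From dP/dt = 0: 0.00748C* = 0.144, so C* = 19.3.
From dR/dt = 0: 0.919(1 - R*/800) = 0.0169·19.3, giving R* = 800·(1 - 0.354) = 517.
From dC/dt = 0: 0.00287·517 - 0.317 = 0.04P*, so P* = 1.17/0.04 = 29.2.

R* ≈ 517, C* ≈ 19.3, P* ≈ 29.2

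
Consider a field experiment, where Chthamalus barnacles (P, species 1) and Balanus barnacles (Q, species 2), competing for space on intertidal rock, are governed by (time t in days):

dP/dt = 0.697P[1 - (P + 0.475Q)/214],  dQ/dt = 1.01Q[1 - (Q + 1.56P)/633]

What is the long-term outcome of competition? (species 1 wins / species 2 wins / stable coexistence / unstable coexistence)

Compare the nullcline intercepts: K1/α12 = 214/0.475 = 451 < K2 = 633; K2/α21 = 633/1.56 = 406 > K1 = 214.
Since the inequalities point opposite ways, species 2 can invade but species 1 cannot.

species 2 excludes species 1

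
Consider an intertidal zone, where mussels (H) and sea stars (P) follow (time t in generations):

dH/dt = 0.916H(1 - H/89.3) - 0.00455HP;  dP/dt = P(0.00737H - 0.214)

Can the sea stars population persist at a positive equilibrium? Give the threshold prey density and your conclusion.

Threshold H = 29; K > 29, so yes, the predator persists.

The predator equation gives dP/dt > 0 only when H > 0.214/0.00737 = 29.
Without the predator, H → K = 89.3. Since 89.3 > 29, the predator can invade and persist.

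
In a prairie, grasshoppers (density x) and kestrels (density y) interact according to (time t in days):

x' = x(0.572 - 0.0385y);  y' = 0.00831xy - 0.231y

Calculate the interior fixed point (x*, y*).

Set dy/dt = 0 with y > 0: 0.00831x - 0.231 = 0, so x* = 0.231/0.00831 = 27.8.
Set dx/dt = 0 with x > 0: 0.572 - 0.0385y = 0, so y* = 0.572/0.0385 = 14.9.

x* ≈ 27.8, y* ≈ 14.9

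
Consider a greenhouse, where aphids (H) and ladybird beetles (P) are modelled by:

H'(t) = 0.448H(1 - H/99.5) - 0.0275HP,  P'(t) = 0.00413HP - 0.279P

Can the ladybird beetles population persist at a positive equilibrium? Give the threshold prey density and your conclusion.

Threshold H = 67.6; K > 67.6, so yes, the predator persists.

The predator equation gives dP/dt > 0 only when H > 0.279/0.00413 = 67.6.
Without the predator, H → K = 99.5. Since 99.5 > 67.6, the predator can invade and persist.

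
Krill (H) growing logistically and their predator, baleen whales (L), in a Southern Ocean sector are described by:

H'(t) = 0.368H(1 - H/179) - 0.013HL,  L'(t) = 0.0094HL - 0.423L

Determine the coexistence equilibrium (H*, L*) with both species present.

From dL/dt = 0 with L > 0: 0.0094H* = 0.423, so H* = 45.
Substitute into dH/dt = 0: 0.368(1 - 45/179) = 0.013L*.
The bracket is 0.749, giving L* = 0.275/0.013 = 21.2.

H* ≈ 45, L* ≈ 21.2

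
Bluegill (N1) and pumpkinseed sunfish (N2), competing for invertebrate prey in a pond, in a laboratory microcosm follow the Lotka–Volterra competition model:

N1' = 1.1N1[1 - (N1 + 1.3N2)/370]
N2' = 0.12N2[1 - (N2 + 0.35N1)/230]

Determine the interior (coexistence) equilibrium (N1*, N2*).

Setting both brackets to zero gives the nullclines N1 + 1.3N2 = 370 and 0.35N1 + N2 = 230.
Substituting N2 = 230 - 0.35N1 into the first: N1(1 - 1.3·0.35) = 370 - 1.3·230.
So N1* = 71/0.545 = 130, and then N2* = 230 - 0.35·130 = 184.

N1* ≈ 130, N2* ≈ 184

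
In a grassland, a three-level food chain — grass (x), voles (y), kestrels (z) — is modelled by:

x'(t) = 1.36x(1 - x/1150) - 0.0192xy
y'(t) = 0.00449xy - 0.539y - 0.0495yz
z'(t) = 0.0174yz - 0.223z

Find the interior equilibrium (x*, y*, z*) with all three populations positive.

x* ≈ 942, y* ≈ 12.8, z* ≈ 74.6

From dz/dt = 0: 0.0174y* = 0.223, so y* = 12.8.
From dx/dt = 0: 1.36(1 - x*/1150) = 0.0192·12.8, giving x* = 1150·(1 - 0.181) = 942.
From dy/dt = 0: 0.00449·942 - 0.539 = 0.0495z*, so z* = 3.69/0.0495 = 74.6.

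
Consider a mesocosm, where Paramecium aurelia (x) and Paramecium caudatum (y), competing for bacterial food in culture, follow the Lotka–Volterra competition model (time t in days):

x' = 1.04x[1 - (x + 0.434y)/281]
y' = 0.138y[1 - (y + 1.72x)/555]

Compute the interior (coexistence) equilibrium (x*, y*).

Setting both brackets to zero gives the nullclines x + 0.434y = 281 and 1.72x + y = 555.
Substituting y = 555 - 1.72x into the first: x(1 - 0.434·1.72) = 281 - 0.434·555.
So x* = 40.1/0.254 = 158, and then y* = 555 - 1.72·158 = 283.

x* ≈ 158, y* ≈ 283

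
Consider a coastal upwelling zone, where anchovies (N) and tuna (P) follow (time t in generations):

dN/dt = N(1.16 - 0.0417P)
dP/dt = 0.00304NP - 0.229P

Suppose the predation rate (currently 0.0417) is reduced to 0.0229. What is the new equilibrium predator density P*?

At the interior fixed point, setting dN/dt = 0 with N > 0 fixes P* = (prey growth rate)/(NP coefficient) — independent of the other coefficients.
With the change, P* = 1.16/0.0229 = 50.7; it rises from 27.8.

P* ≈ 50.7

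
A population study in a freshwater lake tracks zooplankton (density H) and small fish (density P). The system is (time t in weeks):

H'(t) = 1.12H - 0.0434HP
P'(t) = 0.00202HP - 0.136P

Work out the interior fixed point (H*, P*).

H* ≈ 67.3, P* ≈ 25.8

Set dP/dt = 0 with P > 0: 0.00202H - 0.136 = 0, so H* = 0.136/0.00202 = 67.3.
Set dH/dt = 0 with H > 0: 1.12 - 0.0434P = 0, so P* = 1.12/0.0434 = 25.8.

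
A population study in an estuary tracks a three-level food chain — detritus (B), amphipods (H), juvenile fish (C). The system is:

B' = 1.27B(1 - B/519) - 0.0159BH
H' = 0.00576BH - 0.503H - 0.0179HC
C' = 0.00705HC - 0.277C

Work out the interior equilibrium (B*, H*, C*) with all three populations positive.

From dC/dt = 0: 0.00705H* = 0.277, so H* = 39.3.
From dB/dt = 0: 1.27(1 - B*/519) = 0.0159·39.3, giving B* = 519·(1 - 0.492) = 264.
From dH/dt = 0: 0.00576·264 - 0.503 = 0.0179C*, so C* = 1.02/0.0179 = 56.8.

B* ≈ 264, H* ≈ 39.3, C* ≈ 56.8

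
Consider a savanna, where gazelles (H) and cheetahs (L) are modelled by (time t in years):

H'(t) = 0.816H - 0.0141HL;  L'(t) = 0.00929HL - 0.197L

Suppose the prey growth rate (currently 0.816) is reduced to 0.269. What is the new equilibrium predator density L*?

At the interior fixed point, setting dH/dt = 0 with H > 0 fixes L* = (prey growth rate)/(HL coefficient) — independent of the other coefficients.
With the change, L* = 0.269/0.0141 = 19.1; it falls from 57.9.

L* ≈ 19.1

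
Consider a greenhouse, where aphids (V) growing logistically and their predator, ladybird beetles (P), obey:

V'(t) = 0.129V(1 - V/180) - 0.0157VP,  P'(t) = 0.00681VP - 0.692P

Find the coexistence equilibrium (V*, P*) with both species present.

From dP/dt = 0 with P > 0: 0.00681V* = 0.692, so V* = 102.
Substitute into dV/dt = 0: 0.129(1 - 102/180) = 0.0157P*.
The bracket is 0.435, giving P* = 0.0562/0.0157 = 3.58.

V* ≈ 102, P* ≈ 3.58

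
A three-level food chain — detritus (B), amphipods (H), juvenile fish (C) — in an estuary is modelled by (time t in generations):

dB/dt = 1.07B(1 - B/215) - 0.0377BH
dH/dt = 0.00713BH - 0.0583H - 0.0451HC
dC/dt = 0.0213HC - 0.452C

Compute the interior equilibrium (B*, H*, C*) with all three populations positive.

From dC/dt = 0: 0.0213H* = 0.452, so H* = 21.2.
From dB/dt = 0: 1.07(1 - B*/215) = 0.0377·21.2, giving B* = 215·(1 - 0.748) = 54.2.
From dH/dt = 0: 0.00713·54.2 - 0.0583 = 0.0451C*, so C* = 0.328/0.0451 = 7.28.

B* ≈ 54.2, H* ≈ 21.2, C* ≈ 7.28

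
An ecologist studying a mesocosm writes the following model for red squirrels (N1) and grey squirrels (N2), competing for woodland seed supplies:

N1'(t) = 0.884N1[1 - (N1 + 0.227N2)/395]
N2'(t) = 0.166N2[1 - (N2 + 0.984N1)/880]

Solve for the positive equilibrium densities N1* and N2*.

N1* ≈ 251, N2* ≈ 633

Setting both brackets to zero gives the nullclines N1 + 0.227N2 = 395 and 0.984N1 + N2 = 880.
Substituting N2 = 880 - 0.984N1 into the first: N1(1 - 0.227·0.984) = 395 - 0.227·880.
So N1* = 195/0.777 = 251, and then N2* = 880 - 0.984·251 = 633.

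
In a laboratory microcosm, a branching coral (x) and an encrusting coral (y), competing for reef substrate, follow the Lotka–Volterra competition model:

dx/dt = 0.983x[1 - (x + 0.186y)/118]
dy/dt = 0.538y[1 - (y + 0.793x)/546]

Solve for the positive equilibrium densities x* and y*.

Setting both brackets to zero gives the nullclines x + 0.186y = 118 and 0.793x + y = 546.
Substituting y = 546 - 0.793x into the first: x(1 - 0.186·0.793) = 118 - 0.186·546.
So x* = 16.4/0.853 = 19.3, and then y* = 546 - 0.793·19.3 = 531.

x* ≈ 19.3, y* ≈ 531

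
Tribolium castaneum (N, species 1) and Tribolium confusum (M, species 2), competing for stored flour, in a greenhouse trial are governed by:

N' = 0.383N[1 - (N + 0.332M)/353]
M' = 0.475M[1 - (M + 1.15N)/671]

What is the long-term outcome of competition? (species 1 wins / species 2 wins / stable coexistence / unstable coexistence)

stable coexistence

Compare the nullcline intercepts: K1/α12 = 353/0.332 = 1060 > K2 = 671; K2/α21 = 671/1.15 = 583 > K1 = 353.
Since both inequalities hold, each species can invade when rare, so the interior equilibrium is stable.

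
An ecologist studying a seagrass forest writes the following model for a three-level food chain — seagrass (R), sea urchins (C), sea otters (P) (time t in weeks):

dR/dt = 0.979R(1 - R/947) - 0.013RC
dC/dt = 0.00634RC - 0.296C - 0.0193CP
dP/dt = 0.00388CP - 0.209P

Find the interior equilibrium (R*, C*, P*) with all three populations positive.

R* ≈ 270, C* ≈ 53.9, P* ≈ 73.2

From dP/dt = 0: 0.00388C* = 0.209, so C* = 53.9.
From dR/dt = 0: 0.979(1 - R*/947) = 0.013·53.9, giving R* = 947·(1 - 0.715) = 270.
From dC/dt = 0: 0.00634·270 - 0.296 = 0.0193P*, so P* = 1.41/0.0193 = 73.2.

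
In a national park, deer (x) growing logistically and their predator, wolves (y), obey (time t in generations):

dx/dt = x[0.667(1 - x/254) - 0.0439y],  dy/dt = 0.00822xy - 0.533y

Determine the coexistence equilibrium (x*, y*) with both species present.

From dy/dt = 0 with y > 0: 0.00822x* = 0.533, so x* = 64.8.
Substitute into dx/dt = 0: 0.667(1 - 64.8/254) = 0.0439y*.
The bracket is 0.745, giving y* = 0.497/0.0439 = 11.3.

x* ≈ 64.8, y* ≈ 11.3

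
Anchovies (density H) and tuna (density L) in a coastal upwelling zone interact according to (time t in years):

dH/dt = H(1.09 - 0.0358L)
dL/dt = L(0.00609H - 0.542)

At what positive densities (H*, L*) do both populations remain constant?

H* ≈ 89, L* ≈ 30.4

Set dL/dt = 0 with L > 0: 0.00609H - 0.542 = 0, so H* = 0.542/0.00609 = 89.
Set dH/dt = 0 with H > 0: 1.09 - 0.0358L = 0, so L* = 1.09/0.0358 = 30.4.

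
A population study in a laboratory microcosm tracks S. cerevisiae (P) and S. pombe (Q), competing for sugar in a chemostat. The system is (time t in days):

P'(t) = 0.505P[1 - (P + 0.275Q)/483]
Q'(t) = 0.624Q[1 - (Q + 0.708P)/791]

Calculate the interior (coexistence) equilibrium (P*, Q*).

P* ≈ 330, Q* ≈ 558

Setting both brackets to zero gives the nullclines P + 0.275Q = 483 and 0.708P + Q = 791.
Substituting Q = 791 - 0.708P into the first: P(1 - 0.275·0.708) = 483 - 0.275·791.
So P* = 265/0.805 = 330, and then Q* = 791 - 0.708·330 = 558.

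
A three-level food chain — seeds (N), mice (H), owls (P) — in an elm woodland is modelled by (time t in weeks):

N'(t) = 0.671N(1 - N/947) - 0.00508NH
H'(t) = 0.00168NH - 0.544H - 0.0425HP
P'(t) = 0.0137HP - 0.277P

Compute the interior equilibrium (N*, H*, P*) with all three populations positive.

From dP/dt = 0: 0.0137H* = 0.277, so H* = 20.2.
From dN/dt = 0: 0.671(1 - N*/947) = 0.00508·20.2, giving N* = 947·(1 - 0.153) = 802.
From dH/dt = 0: 0.00168·802 - 0.544 = 0.0425P*, so P* = 0.803/0.0425 = 18.9.

N* ≈ 802, H* ≈ 20.2, P* ≈ 18.9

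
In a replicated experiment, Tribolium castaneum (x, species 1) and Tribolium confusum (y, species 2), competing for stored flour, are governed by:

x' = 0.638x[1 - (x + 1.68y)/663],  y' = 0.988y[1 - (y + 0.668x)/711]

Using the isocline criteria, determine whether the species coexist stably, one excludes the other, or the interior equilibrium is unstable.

species 2 excludes species 1

Compare the nullcline intercepts: K1/α12 = 663/1.68 = 395 < K2 = 711; K2/α21 = 711/0.668 = 1060 > K1 = 663.
Since the inequalities point opposite ways, species 2 can invade but species 1 cannot.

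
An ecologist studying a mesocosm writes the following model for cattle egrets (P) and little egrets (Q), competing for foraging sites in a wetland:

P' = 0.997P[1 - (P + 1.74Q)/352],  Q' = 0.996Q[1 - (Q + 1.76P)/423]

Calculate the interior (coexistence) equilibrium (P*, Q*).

Setting both brackets to zero gives the nullclines P + 1.74Q = 352 and 1.76P + Q = 423.
Substituting Q = 423 - 1.76P into the first: P(1 - 1.74·1.76) = 352 - 1.74·423.
So P* = -384/-2.06 = 186, and then Q* = 423 - 1.76·186 = 95.3.

P* ≈ 186, Q* ≈ 95.3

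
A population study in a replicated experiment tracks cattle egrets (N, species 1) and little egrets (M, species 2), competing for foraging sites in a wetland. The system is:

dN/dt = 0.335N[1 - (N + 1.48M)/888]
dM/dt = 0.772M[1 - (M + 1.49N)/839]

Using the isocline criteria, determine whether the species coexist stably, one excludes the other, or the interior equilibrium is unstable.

unstable coexistence (outcome depends on initial conditions)

Compare the nullcline intercepts: K1/α12 = 888/1.48 = 600 < K2 = 839; K2/α21 = 839/1.49 = 563 < K1 = 888.
Since both are reversed, neither can invade when rare; the interior point is a saddle.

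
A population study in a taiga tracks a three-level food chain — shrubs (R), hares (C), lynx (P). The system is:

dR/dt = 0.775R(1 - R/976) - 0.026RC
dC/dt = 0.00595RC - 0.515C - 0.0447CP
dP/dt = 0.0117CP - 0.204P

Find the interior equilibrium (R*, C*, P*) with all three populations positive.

R* ≈ 405, C* ≈ 17.4, P* ≈ 42.4

From dP/dt = 0: 0.0117C* = 0.204, so C* = 17.4.
From dR/dt = 0: 0.775(1 - R*/976) = 0.026·17.4, giving R* = 976·(1 - 0.585) = 405.
From dC/dt = 0: 0.00595·405 - 0.515 = 0.0447P*, so P* = 1.9/0.0447 = 42.4.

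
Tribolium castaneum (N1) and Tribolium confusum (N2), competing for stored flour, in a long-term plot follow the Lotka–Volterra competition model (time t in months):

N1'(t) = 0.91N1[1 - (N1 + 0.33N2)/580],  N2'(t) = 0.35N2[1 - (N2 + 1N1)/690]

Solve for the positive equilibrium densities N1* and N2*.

N1* ≈ 526, N2* ≈ 164

Setting both brackets to zero gives the nullclines N1 + 0.33N2 = 580 and 1N1 + N2 = 690.
Substituting N2 = 690 - 1N1 into the first: N1(1 - 0.33·1) = 580 - 0.33·690.
So N1* = 352/0.67 = 526, and then N2* = 690 - 1·526 = 164.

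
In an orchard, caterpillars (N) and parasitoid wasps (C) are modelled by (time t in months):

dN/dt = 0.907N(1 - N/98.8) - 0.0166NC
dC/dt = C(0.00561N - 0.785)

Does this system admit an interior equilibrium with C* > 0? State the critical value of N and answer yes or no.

Threshold N = 140; K < 140, so no, the predator goes extinct.

The predator equation gives dC/dt > 0 only when N > 0.785/0.00561 = 140.
Without the predator, N → K = 98.8. Since 98.8 < 140, the predator cannot invade.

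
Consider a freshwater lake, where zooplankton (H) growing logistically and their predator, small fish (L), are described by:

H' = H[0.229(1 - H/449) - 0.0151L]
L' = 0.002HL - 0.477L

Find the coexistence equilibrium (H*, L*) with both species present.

H* ≈ 238, L* ≈ 7.11

From dL/dt = 0 with L > 0: 0.002H* = 0.477, so H* = 238.
Substitute into dH/dt = 0: 0.229(1 - 238/449) = 0.0151L*.
The bracket is 0.469, giving L* = 0.107/0.0151 = 7.11.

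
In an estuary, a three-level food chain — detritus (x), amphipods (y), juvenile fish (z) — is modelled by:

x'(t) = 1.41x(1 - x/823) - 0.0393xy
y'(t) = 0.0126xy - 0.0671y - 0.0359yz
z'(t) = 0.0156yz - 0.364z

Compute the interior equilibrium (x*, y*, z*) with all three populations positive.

x* ≈ 288, y* ≈ 23.3, z* ≈ 99.1

From dz/dt = 0: 0.0156y* = 0.364, so y* = 23.3.
From dx/dt = 0: 1.41(1 - x*/823) = 0.0393·23.3, giving x* = 823·(1 - 0.65) = 288.
From dy/dt = 0: 0.0126·288 - 0.0671 = 0.0359z*, so z* = 3.56/0.0359 = 99.1.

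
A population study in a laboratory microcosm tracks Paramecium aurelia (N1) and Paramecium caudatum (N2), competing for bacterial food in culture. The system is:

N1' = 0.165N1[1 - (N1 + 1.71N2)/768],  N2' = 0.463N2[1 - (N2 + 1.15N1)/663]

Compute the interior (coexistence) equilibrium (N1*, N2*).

N1* ≈ 378, N2* ≈ 228

Setting both brackets to zero gives the nullclines N1 + 1.71N2 = 768 and 1.15N1 + N2 = 663.
Substituting N2 = 663 - 1.15N1 into the first: N1(1 - 1.71·1.15) = 768 - 1.71·663.
So N1* = -366/-0.966 = 378, and then N2* = 663 - 1.15·378 = 228.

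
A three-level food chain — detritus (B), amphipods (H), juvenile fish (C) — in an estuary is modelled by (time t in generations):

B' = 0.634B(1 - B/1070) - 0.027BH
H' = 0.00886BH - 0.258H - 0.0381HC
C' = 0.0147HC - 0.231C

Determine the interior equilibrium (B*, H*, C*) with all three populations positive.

From dC/dt = 0: 0.0147H* = 0.231, so H* = 15.7.
From dB/dt = 0: 0.634(1 - B*/1070) = 0.027·15.7, giving B* = 1070·(1 - 0.669) = 354.
From dH/dt = 0: 0.00886·354 - 0.258 = 0.0381C*, so C* = 2.88/0.0381 = 75.5.

B* ≈ 354, H* ≈ 15.7, C* ≈ 75.5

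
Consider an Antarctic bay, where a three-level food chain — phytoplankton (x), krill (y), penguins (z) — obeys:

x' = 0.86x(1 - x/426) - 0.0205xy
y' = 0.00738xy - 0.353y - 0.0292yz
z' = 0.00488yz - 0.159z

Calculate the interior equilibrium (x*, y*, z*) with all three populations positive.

x* ≈ 95.1, y* ≈ 32.6, z* ≈ 12

From dz/dt = 0: 0.00488y* = 0.159, so y* = 32.6.
From dx/dt = 0: 0.86(1 - x*/426) = 0.0205·32.6, giving x* = 426·(1 - 0.777) = 95.1.
From dy/dt = 0: 0.00738·95.1 - 0.353 = 0.0292z*, so z* = 0.349/0.0292 = 12.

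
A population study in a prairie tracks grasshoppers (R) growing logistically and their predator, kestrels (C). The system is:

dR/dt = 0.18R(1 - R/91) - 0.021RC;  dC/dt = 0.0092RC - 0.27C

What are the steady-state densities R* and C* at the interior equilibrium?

R* ≈ 29.3, C* ≈ 5.81

From dC/dt = 0 with C > 0: 0.0092R* = 0.27, so R* = 29.3.
Substitute into dR/dt = 0: 0.18(1 - 29.3/91) = 0.021C*.
The bracket is 0.677, giving C* = 0.122/0.021 = 5.81.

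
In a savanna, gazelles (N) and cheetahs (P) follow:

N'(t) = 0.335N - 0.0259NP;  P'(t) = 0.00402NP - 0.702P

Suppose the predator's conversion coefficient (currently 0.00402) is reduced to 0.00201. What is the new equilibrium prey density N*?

At the interior fixed point, setting dP/dt = 0 with P > 0 fixes N* = (predator death rate)/(NP coefficient) — independent of the other coefficients.
With the change, N* = 0.702/0.00201 = 349; it rises from 175.

N* ≈ 349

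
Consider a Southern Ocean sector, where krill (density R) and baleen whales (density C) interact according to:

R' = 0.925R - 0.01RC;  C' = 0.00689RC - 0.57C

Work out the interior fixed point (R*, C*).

R* ≈ 82.7, C* ≈ 92.5

Set dC/dt = 0 with C > 0: 0.00689R - 0.57 = 0, so R* = 0.57/0.00689 = 82.7.
Set dR/dt = 0 with R > 0: 0.925 - 0.01C = 0, so C* = 0.925/0.01 = 92.5.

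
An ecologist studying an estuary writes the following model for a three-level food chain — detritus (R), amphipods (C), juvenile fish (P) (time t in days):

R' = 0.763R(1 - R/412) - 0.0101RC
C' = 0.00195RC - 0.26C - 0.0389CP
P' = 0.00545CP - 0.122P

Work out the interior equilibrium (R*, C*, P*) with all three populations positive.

R* ≈ 290, C* ≈ 22.4, P* ≈ 7.85

From dP/dt = 0: 0.00545C* = 0.122, so C* = 22.4.
From dR/dt = 0: 0.763(1 - R*/412) = 0.0101·22.4, giving R* = 412·(1 - 0.296) = 290.
From dC/dt = 0: 0.00195·290 - 0.26 = 0.0389P*, so P* = 0.305/0.0389 = 7.85.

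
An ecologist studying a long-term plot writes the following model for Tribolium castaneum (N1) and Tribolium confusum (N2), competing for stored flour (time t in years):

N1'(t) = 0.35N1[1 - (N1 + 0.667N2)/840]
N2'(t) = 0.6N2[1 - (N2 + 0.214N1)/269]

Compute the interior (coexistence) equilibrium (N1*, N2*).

N1* ≈ 771, N2* ≈ 104

Setting both brackets to zero gives the nullclines N1 + 0.667N2 = 840 and 0.214N1 + N2 = 269.
Substituting N2 = 269 - 0.214N1 into the first: N1(1 - 0.667·0.214) = 840 - 0.667·269.
So N1* = 661/0.857 = 771, and then N2* = 269 - 0.214·771 = 104.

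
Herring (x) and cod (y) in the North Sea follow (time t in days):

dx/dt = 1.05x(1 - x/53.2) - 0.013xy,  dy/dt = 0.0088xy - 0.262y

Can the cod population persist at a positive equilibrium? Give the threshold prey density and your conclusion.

The predator equation gives dy/dt > 0 only when x > 0.262/0.0088 = 29.8.
Without the predator, x → K = 53.2. Since 53.2 > 29.8, the predator can invade and persist.

Threshold x = 29.8; K > 29.8, so yes, the predator persists.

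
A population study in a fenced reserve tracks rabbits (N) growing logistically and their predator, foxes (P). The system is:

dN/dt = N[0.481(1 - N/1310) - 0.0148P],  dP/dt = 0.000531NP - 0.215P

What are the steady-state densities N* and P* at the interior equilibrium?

N* ≈ 405, P* ≈ 22.5

From dP/dt = 0 with P > 0: 0.000531N* = 0.215, so N* = 405.
Substitute into dN/dt = 0: 0.481(1 - 405/1310) = 0.0148P*.
The bracket is 0.691, giving P* = 0.332/0.0148 = 22.5.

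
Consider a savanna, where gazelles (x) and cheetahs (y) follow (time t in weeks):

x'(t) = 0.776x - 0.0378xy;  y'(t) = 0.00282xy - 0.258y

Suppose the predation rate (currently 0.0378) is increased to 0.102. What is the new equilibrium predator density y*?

At the interior fixed point, setting dx/dt = 0 with x > 0 fixes y* = (prey growth rate)/(xy coefficient) — independent of the other coefficients.
With the change, y* = 0.776/0.102 = 7.61; it falls from 20.5.

y* ≈ 7.61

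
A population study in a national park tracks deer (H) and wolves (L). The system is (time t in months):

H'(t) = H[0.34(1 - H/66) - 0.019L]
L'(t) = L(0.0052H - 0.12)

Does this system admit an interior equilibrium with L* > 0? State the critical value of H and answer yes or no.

Threshold H = 23.1; K > 23.1, so yes, the predator persists.

The predator equation gives dL/dt > 0 only when H > 0.12/0.0052 = 23.1.
Without the predator, H → K = 66. Since 66 > 23.1, the predator can invade and persist.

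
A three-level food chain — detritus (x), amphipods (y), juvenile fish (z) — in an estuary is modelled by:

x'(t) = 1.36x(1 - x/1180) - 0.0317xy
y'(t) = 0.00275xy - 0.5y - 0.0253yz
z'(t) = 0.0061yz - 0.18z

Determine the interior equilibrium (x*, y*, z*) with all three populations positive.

From dz/dt = 0: 0.0061y* = 0.18, so y* = 29.5.
From dx/dt = 0: 1.36(1 - x*/1180) = 0.0317·29.5, giving x* = 1180·(1 - 0.688) = 368.
From dy/dt = 0: 0.00275·368 - 0.5 = 0.0253z*, so z* = 0.513/0.0253 = 20.3.

x* ≈ 368, y* ≈ 29.5, z* ≈ 20.3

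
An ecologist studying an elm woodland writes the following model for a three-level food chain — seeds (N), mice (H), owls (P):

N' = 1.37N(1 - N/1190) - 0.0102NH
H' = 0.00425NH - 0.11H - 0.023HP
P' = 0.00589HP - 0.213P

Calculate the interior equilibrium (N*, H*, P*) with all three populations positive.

From dP/dt = 0: 0.00589H* = 0.213, so H* = 36.2.
From dN/dt = 0: 1.37(1 - N*/1190) = 0.0102·36.2, giving N* = 1190·(1 - 0.269) = 870.
From dH/dt = 0: 0.00425·870 - 0.11 = 0.023P*, so P* = 3.59/0.023 = 156.

N* ≈ 870, H* ≈ 36.2, P* ≈ 156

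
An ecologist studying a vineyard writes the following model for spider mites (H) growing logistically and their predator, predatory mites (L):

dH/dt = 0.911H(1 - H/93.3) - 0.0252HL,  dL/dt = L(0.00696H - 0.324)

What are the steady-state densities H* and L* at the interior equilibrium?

From dL/dt = 0 with L > 0: 0.00696H* = 0.324, so H* = 46.6.
Substitute into dH/dt = 0: 0.911(1 - 46.6/93.3) = 0.0252L*.
The bracket is 0.501, giving L* = 0.456/0.0252 = 18.1.

H* ≈ 46.6, L* ≈ 18.1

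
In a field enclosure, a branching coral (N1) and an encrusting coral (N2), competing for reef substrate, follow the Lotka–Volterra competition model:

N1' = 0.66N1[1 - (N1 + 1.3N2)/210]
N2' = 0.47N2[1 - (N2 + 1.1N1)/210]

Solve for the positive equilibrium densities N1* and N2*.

N1* ≈ 147, N2* ≈ 48.8

Setting both brackets to zero gives the nullclines N1 + 1.3N2 = 210 and 1.1N1 + N2 = 210.
Substituting N2 = 210 - 1.1N1 into the first: N1(1 - 1.3·1.1) = 210 - 1.3·210.
So N1* = -63/-0.43 = 147, and then N2* = 210 - 1.1·147 = 48.8.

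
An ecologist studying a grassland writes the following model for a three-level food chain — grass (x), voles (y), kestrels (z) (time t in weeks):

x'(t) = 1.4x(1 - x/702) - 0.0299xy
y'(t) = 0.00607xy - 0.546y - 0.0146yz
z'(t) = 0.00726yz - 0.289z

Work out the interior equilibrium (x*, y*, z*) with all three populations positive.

From dz/dt = 0: 0.00726y* = 0.289, so y* = 39.8.
From dx/dt = 0: 1.4(1 - x*/702) = 0.0299·39.8, giving x* = 702·(1 - 0.85) = 105.
From dy/dt = 0: 0.00607·105 - 0.546 = 0.0146z*, so z* = 0.0925/0.0146 = 6.33.

x* ≈ 105, y* ≈ 39.8, z* ≈ 6.33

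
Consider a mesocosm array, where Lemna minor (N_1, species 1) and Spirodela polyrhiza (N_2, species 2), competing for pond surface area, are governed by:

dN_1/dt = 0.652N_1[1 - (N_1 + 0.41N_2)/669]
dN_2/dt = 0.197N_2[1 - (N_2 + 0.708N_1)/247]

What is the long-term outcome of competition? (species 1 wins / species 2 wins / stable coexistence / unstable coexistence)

Compare the nullcline intercepts: K1/α12 = 669/0.41 = 1630 > K2 = 247; K2/α21 = 247/0.708 = 349 < K1 = 669.
Since the inequalities point opposite ways, species 1 can invade but species 2 cannot.

species 1 excludes species 2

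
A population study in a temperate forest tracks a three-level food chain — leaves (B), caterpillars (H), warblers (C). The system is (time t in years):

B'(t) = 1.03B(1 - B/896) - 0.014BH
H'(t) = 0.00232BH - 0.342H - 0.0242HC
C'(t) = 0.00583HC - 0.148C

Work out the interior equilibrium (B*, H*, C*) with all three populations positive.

B* ≈ 587, H* ≈ 25.4, C* ≈ 42.1

From dC/dt = 0: 0.00583H* = 0.148, so H* = 25.4.
From dB/dt = 0: 1.03(1 - B*/896) = 0.014·25.4, giving B* = 896·(1 - 0.345) = 587.
From dH/dt = 0: 0.00232·587 - 0.342 = 0.0242C*, so C* = 1.02/0.0242 = 42.1.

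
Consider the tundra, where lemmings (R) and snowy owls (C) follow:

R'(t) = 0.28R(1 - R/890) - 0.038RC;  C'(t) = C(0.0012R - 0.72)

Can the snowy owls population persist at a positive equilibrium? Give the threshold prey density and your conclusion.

The predator equation gives dC/dt > 0 only when R > 0.72/0.0012 = 600.
Without the predator, R → K = 890. Since 890 > 600, the predator can invade and persist.

Threshold R = 600; K > 600, so yes, the predator persists.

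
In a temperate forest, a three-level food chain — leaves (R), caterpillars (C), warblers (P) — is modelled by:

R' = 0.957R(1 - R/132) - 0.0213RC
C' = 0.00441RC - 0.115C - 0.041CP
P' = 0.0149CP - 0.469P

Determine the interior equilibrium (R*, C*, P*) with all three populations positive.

From dP/dt = 0: 0.0149C* = 0.469, so C* = 31.5.
From dR/dt = 0: 0.957(1 - R*/132) = 0.0213·31.5, giving R* = 132·(1 - 0.701) = 39.5.
From dC/dt = 0: 0.00441·39.5 - 0.115 = 0.041P*, so P* = 0.0593/0.041 = 1.45.

R* ≈ 39.5, C* ≈ 31.5, P* ≈ 1.45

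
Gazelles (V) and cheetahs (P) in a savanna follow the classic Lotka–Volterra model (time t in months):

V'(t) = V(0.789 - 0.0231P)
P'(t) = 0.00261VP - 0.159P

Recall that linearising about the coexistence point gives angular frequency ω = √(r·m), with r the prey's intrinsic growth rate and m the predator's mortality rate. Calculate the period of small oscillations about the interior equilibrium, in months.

T ≈ 17.7 months

Here r = 0.789 and m = 0.159, so r·m = 0.125.
ω = √0.125 = 0.354 per month, hence T = 2π/ω ≈ 17.7 months.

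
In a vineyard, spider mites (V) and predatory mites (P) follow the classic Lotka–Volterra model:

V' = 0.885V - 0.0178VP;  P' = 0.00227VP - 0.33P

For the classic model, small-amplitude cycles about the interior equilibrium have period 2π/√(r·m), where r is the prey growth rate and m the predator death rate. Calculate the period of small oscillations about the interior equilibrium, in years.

T ≈ 11.6 years

Here r = 0.885 and m = 0.33, so r·m = 0.292.
ω = √0.292 = 0.54 per year, hence T = 2π/ω ≈ 11.6 years.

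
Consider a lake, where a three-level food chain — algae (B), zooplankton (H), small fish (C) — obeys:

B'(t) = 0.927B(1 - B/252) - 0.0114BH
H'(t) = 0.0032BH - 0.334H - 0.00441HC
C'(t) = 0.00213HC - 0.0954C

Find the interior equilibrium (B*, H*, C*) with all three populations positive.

B* ≈ 113, H* ≈ 44.8, C* ≈ 6.4

From dC/dt = 0: 0.00213H* = 0.0954, so H* = 44.8.
From dB/dt = 0: 0.927(1 - B*/252) = 0.0114·44.8, giving B* = 252·(1 - 0.551) = 113.
From dH/dt = 0: 0.0032·113 - 0.334 = 0.00441C*, so C* = 0.0282/0.00441 = 6.4.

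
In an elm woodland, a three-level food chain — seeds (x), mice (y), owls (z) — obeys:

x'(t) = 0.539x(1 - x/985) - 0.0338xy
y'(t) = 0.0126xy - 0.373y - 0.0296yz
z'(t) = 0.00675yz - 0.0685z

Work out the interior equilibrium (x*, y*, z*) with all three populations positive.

x* ≈ 358, y* ≈ 10.1, z* ≈ 140

From dz/dt = 0: 0.00675y* = 0.0685, so y* = 10.1.
From dx/dt = 0: 0.539(1 - x*/985) = 0.0338·10.1, giving x* = 985·(1 - 0.636) = 358.
From dy/dt = 0: 0.0126·358 - 0.373 = 0.0296z*, so z* = 4.14/0.0296 = 140.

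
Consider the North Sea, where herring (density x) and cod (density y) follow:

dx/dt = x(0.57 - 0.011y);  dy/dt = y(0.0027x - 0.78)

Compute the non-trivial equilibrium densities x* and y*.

x* ≈ 289, y* ≈ 51.8

Set dy/dt = 0 with y > 0: 0.0027x - 0.78 = 0, so x* = 0.78/0.0027 = 289.
Set dx/dt = 0 with x > 0: 0.57 - 0.011y = 0, so y* = 0.57/0.011 = 51.8.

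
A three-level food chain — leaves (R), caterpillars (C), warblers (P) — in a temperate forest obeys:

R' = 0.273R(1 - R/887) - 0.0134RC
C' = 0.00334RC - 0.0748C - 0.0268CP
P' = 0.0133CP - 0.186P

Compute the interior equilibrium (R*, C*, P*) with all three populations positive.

From dP/dt = 0: 0.0133C* = 0.186, so C* = 14.
From dR/dt = 0: 0.273(1 - R*/887) = 0.0134·14, giving R* = 887·(1 - 0.686) = 278.
From dC/dt = 0: 0.00334·278 - 0.0748 = 0.0268P*, so P* = 0.854/0.0268 = 31.9.

R* ≈ 278, C* ≈ 14, P* ≈ 31.9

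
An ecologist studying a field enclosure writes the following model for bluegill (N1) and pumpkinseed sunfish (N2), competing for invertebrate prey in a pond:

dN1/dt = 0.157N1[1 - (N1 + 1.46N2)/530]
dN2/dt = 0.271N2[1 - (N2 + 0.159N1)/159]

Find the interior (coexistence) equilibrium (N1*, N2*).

N1* ≈ 388, N2* ≈ 97.3

Setting both brackets to zero gives the nullclines N1 + 1.46N2 = 530 and 0.159N1 + N2 = 159.
Substituting N2 = 159 - 0.159N1 into the first: N1(1 - 1.46·0.159) = 530 - 1.46·159.
So N1* = 298/0.768 = 388, and then N2* = 159 - 0.159·388 = 97.3.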